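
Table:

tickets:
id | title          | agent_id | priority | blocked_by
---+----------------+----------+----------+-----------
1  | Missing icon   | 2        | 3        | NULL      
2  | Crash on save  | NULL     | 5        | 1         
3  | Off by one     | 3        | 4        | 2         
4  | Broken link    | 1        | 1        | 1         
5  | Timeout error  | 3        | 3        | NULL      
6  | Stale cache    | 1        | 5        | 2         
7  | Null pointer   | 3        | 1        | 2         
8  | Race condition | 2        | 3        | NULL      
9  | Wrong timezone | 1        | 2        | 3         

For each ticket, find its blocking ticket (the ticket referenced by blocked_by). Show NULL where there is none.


This is a self-join: tickets is joined to a second copy of itself, matching each row's blocked_by to another row's id. Use LEFT JOIN so rows with blocked_by=NULL are kept.
  - ticket 1 (Missing icon): blocked_by=NULL -> NULL
  - ticket 2 (Crash on save): blocked_by=1 -> Missing icon
  - ticket 3 (Off by one): blocked_by=2 -> Crash on save
  - ticket 4 (Broken link): blocked_by=1 -> Missing icon
  - ticket 5 (Timeout error): blocked_by=NULL -> NULL
  - ticket 6 (Stale cache): blocked_by=2 -> Crash on save
  - ticket 7 (Null pointer): blocked_by=2 -> Crash on save
  - ticket 8 (Race condition): blocked_by=NULL -> NULL
  - ticket 9 (Wrong timezone): blocked_by=3 -> Off by one

SQL:
SELECT a.title AS item, b.title AS blocked_by
FROM tickets a
LEFT JOIN tickets b ON a.blocked_by = b.id

Result:
item           | blocked_by   
---------------+--------------
Missing icon   | NULL         
Crash on save  | Missing icon 
Off by one     | Crash on save
Broken link    | Missing icon 
Timeout error  | NULL         
Stale cache    | Crash on save
Null pointer   | Crash on save
Race condition | NULL         
Wrong timezone | Off by one   


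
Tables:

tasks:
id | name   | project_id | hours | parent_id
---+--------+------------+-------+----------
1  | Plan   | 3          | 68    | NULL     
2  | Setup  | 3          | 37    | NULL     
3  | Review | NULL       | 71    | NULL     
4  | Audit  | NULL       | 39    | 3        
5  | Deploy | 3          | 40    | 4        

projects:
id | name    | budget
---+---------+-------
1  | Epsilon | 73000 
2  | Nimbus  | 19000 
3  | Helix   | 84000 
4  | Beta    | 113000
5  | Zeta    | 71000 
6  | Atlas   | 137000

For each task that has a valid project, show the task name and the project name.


INNER JOIN keeps only tasks rows whose project_id matches an id in projects. Walk through each task:
  - task 1 (Plan): project_id=3 -> matches Helix
  - task 2 (Setup): project_id=3 -> matches Helix
  - task 3 (Review): project_id=NULL, no match -> dropped
  - task 4 (Audit): project_id=NULL, no match -> dropped
  - task 5 (Deploy): project_id=3 -> matches Helix
So 2 of 5 rows are dropped.

SQL:
SELECT a.name, b.name AS project
FROM tasks a
INNER JOIN projects b ON a.project_id = b.id

Result:
name   | project
-------+--------
Plan   | Helix  
Setup  | Helix  
Deploy | Helix  


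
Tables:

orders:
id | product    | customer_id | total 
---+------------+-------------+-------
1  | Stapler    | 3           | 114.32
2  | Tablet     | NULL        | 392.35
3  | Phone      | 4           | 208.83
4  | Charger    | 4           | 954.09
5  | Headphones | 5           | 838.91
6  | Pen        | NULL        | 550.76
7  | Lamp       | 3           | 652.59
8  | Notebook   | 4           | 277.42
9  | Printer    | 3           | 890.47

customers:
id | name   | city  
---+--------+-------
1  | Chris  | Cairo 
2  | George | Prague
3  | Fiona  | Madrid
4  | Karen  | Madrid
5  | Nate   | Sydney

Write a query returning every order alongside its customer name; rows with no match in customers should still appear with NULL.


LEFT JOIN keeps every row from orders (the left table); where customer_id has no match in customers, the customer columns become NULL. Walk through each order:
  - order 1 (Stapler): customer_id=3 -> matches Fiona
  - order 2 (Tablet): customer_id=NULL, no match -> kept with NULL
  - order 3 (Phone): customer_id=4 -> matches Karen
  - order 4 (Charger): customer_id=4 -> matches Karen
  - order 5 (Headphones): customer_id=5 -> matches Nate
  - order 6 (Pen): customer_id=NULL, no match -> kept with NULL
  - order 7 (Lamp): customer_id=3 -> matches Fiona
  - order 8 (Notebook): customer_id=4 -> matches Karen
  - order 9 (Printer): customer_id=3 -> matches Fiona
All 9 rows appear; 2 have NULL customer.

SQL:
SELECT a.product, b.name AS customer
FROM orders a
LEFT JOIN customers b ON a.customer_id = b.id

Result:
product    | customer
-----------+---------
Stapler    | Fiona   
Tablet     | NULL    
Phone      | Karen   
Charger    | Karen   
Headphones | Nate    
Pen        | NULL    
Lamp       | Fiona   
Notebook   | Karen   
Printer    | Fiona   


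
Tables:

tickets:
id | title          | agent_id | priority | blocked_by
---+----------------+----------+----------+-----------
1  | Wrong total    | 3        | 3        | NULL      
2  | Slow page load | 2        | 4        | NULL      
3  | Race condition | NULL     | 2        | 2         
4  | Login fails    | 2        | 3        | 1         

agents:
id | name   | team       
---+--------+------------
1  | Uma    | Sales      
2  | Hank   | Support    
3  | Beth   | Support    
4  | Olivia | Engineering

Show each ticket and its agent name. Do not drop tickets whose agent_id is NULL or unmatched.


LEFT JOIN keeps every row from tickets (the left table); where agent_id has no match in agents, the agent columns become NULL. Walk through each ticket:
  - ticket 1 (Wrong total): agent_id=3 -> matches Beth
  - ticket 2 (Slow page load): agent_id=2 -> matches Hank
  - ticket 3 (Race condition): agent_id=NULL, no match -> kept with NULL
  - ticket 4 (Login fails): agent_id=2 -> matches Hank
All 4 rows appear; 1 has NULL agent.

SQL:
SELECT a.title, b.name AS agent
FROM tickets a
LEFT JOIN agents b ON a.agent_id = b.id

Result:
title          | agent
---------------+------
Wrong total    | Beth 
Slow page load | Hank 
Race condition | NULL 
Login fails    | Hank 


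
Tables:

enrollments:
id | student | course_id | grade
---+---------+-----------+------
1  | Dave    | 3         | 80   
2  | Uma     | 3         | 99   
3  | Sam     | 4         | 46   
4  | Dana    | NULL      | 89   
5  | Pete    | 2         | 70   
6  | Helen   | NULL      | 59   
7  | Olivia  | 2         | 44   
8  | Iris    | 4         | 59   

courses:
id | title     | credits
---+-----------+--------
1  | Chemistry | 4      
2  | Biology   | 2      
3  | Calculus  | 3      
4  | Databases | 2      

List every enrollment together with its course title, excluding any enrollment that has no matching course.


INNER JOIN keeps only enrollments rows whose course_id matches an id in courses. Walk through each enrollment:
  - enrollment 1 (Dave): course_id=3 -> matches Calculus
  - enrollment 2 (Uma): course_id=3 -> matches Calculus
  - enrollment 3 (Sam): course_id=4 -> matches Databases
  - enrollment 4 (Dana): course_id=NULL, no match -> dropped
  - enrollment 5 (Pete): course_id=2 -> matches Biology
  - enrollment 6 (Helen): course_id=NULL, no match -> dropped
  - enrollment 7 (Olivia): course_id=2 -> matches Biology
  - enrollment 8 (Iris): course_id=4 -> matches Databases
So 2 of 8 rows are dropped.

SQL:
SELECT a.student, b.title AS course
FROM enrollments a
INNER JOIN courses b ON a.course_id = b.id

Result:
student | course   
--------+----------
Dave    | Calculus 
Uma     | Calculus 
Sam     | Databases
Pete    | Biology  
Olivia  | Biology  
Iris    | Databases


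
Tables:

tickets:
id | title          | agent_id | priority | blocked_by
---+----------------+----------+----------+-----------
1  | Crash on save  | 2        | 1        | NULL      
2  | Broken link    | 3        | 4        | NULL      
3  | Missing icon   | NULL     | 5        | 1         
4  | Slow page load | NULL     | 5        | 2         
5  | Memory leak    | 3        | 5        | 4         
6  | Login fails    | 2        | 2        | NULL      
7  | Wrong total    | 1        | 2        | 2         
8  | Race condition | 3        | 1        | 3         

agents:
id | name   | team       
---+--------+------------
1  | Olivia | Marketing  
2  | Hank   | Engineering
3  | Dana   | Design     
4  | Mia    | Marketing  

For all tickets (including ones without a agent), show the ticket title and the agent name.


LEFT JOIN keeps every row from tickets (the left table); where agent_id has no match in agents, the agent columns become NULL. Walk through each ticket:
  - ticket 1 (Crash on save): agent_id=2 -> matches Hank
  - ticket 2 (Broken link): agent_id=3 -> matches Dana
  - ticket 3 (Missing icon): agent_id=NULL, no match -> kept with NULL
  - ticket 4 (Slow page load): agent_id=NULL, no match -> kept with NULL
  - ticket 5 (Memory leak): agent_id=3 -> matches Dana
  - ticket 6 (Login fails): agent_id=2 -> matches Hank
  - ticket 7 (Wrong total): agent_id=1 -> matches Olivia
  - ticket 8 (Race condition): agent_id=3 -> matches Dana
All 8 rows appear; 2 have NULL agent.

SQL:
SELECT a.title, b.name AS agent
FROM tickets a
LEFT JOIN agents b ON a.agent_id = b.id

Result:
title          | agent 
---------------+-------
Crash on save  | Hank  
Broken link    | Dana  
Missing icon   | NULL  
Slow page load | NULL  
Memory leak    | Dana  
Login fails    | Hank  
Wrong total    | Olivia
Race condition | Dana  


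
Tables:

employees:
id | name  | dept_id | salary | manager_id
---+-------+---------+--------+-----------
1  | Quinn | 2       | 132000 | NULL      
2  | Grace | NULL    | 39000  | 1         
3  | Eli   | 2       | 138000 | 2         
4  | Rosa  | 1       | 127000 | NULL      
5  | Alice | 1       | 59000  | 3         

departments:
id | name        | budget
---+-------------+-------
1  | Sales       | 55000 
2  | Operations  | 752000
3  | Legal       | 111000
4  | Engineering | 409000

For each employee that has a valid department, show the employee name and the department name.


INNER JOIN keeps only employees rows whose dept_id matches an id in departments. Walk through each employee:
  - employee 1 (Quinn): dept_id=2 -> matches Operations
  - employee 2 (Grace): dept_id=NULL, no match -> dropped
  - employee 3 (Eli): dept_id=2 -> matches Operations
  - employee 4 (Rosa): dept_id=1 -> matches Sales
  - employee 5 (Alice): dept_id=1 -> matches Sales
So 1 of 5 rows is dropped.

SQL:
SELECT a.name, b.name AS department
FROM employees a
INNER JOIN departments b ON a.dept_id = b.id

Result:
name  | department
------+-----------
Quinn | Operations
Eli   | Operations
Rosa  | Sales     
Alice | Sales     


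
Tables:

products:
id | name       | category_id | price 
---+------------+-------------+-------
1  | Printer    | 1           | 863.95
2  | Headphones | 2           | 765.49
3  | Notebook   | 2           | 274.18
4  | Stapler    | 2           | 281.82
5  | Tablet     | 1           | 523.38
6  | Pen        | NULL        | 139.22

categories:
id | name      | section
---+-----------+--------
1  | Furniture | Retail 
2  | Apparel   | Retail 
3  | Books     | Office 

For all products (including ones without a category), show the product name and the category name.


LEFT JOIN keeps every row from products (the left table); where category_id has no match in categories, the category columns become NULL. Walk through each product:
  - product 1 (Printer): category_id=1 -> matches Furniture
  - product 2 (Headphones): category_id=2 -> matches Apparel
  - product 3 (Notebook): category_id=2 -> matches Apparel
  - product 4 (Stapler): category_id=2 -> matches Apparel
  - product 5 (Tablet): category_id=1 -> matches Furniture
  - product 6 (Pen): category_id=NULL, no match -> kept with NULL
All 6 rows appear; 1 has NULL category.

SQL:
SELECT a.name, b.name AS category
FROM products a
LEFT JOIN categories b ON a.category_id = b.id

Result:
name       | category 
-----------+----------
Printer    | Furniture
Headphones | Apparel  
Notebook   | Apparel  
Stapler    | Apparel  
Tablet     | Furniture
Pen        | NULL     


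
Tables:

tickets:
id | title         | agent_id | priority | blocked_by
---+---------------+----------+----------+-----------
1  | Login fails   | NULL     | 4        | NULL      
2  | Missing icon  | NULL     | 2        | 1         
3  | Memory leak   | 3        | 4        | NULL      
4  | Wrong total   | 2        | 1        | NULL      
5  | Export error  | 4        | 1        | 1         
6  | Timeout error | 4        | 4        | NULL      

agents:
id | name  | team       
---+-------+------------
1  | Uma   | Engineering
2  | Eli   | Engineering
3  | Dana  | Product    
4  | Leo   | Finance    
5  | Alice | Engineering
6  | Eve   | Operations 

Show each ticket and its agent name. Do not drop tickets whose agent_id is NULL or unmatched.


LEFT JOIN keeps every row from tickets (the left table); where agent_id has no match in agents, the agent columns become NULL. Walk through each ticket:
  - ticket 1 (Login fails): agent_id=NULL, no match -> kept with NULL
  - ticket 2 (Missing icon): agent_id=NULL, no match -> kept with NULL
  - ticket 3 (Memory leak): agent_id=3 -> matches Dana
  - ticket 4 (Wrong total): agent_id=2 -> matches Eli
  - ticket 5 (Export error): agent_id=4 -> matches Leo
  - ticket 6 (Timeout error): agent_id=4 -> matches Leo
All 6 rows appear; 2 have NULL agent.

SQL:
SELECT a.title, b.name AS agent
FROM tickets a
LEFT JOIN agents b ON a.agent_id = b.id

Result:
title         | agent
--------------+------
Login fails   | NULL 
Missing icon  | NULL 
Memory leak   | Dana 
Wrong total   | Eli  
Export error  | Leo  
Timeout error | Leo  


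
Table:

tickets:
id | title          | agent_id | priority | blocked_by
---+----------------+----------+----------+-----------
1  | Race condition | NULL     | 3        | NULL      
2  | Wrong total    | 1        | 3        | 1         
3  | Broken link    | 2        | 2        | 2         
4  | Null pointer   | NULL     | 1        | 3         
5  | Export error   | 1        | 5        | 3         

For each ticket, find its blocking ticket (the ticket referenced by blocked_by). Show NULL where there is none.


This is a self-join: tickets is joined to a second copy of itself, matching each row's blocked_by to another row's id. Use LEFT JOIN so rows with blocked_by=NULL are kept.
  - ticket 1 (Race condition): blocked_by=NULL -> NULL
  - ticket 2 (Wrong total): blocked_by=1 -> Race condition
  - ticket 3 (Broken link): blocked_by=2 -> Wrong total
  - ticket 4 (Null pointer): blocked_by=3 -> Broken link
  - ticket 5 (Export error): blocked_by=3 -> Broken link

SQL:
SELECT a.title AS item, b.title AS blocked_by
FROM tickets a
LEFT JOIN tickets b ON a.blocked_by = b.id

Result:
item           | blocked_by    
---------------+---------------
Race condition | NULL          
Wrong total    | Race condition
Broken link    | Wrong total   
Null pointer   | Broken link   
Export error   | Broken link   


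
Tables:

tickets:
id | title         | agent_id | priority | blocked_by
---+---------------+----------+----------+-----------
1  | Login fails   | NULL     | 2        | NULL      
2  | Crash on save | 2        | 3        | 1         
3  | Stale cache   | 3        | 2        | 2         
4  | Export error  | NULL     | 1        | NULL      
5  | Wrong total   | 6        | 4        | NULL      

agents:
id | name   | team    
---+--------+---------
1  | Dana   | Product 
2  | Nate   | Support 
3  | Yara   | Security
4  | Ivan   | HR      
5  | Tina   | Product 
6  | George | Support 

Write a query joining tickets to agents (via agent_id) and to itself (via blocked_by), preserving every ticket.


Two LEFT JOINs from the same base table tickets: one to agents via agent_id, one to tickets itself via blocked_by. Both are LEFT so every ticket is preserved.
Match against agents:
  - ticket 1 (Login fails): agent_id=NULL, no match -> kept with NULL
  - ticket 2 (Crash on save): agent_id=2 -> matches Nate
  - ticket 3 (Stale cache): agent_id=3 -> matches Yara
  - ticket 4 (Export error): agent_id=NULL, no match -> kept with NULL
  - ticket 5 (Wrong total): agent_id=6 -> matches George
Match against tickets (self):
  - ticket 1 (Login fails): blocked_by=NULL -> NULL
  - ticket 2 (Crash on save): blocked_by=1 -> Login fails
  - ticket 3 (Stale cache): blocked_by=2 -> Crash on save
  - ticket 4 (Export error): blocked_by=NULL -> NULL
  - ticket 5 (Wrong total): blocked_by=NULL -> NULL

SQL:
SELECT a.title, b.name AS agent, c.title AS blocked_by
FROM tickets a
LEFT JOIN agents b ON a.agent_id = b.id
LEFT JOIN tickets c ON a.blocked_by = c.id

Result:
title         | agent  | blocked_by   
--------------+--------+--------------
Login fails   | NULL   | NULL         
Crash on save | Nate   | Login fails  
Stale cache   | Yara   | Crash on save
Export error  | NULL   | NULL         
Wrong total   | George | NULL         


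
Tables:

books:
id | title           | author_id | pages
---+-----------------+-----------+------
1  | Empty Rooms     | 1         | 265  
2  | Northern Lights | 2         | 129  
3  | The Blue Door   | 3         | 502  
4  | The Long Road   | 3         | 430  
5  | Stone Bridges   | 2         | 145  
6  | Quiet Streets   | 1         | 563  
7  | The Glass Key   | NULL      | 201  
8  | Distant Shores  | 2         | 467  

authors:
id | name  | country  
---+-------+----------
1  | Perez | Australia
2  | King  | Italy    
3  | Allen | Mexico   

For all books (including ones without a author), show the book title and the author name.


LEFT JOIN keeps every row from books (the left table); where author_id has no match in authors, the author columns become NULL. Walk through each book:
  - book 1 (Empty Rooms): author_id=1 -> matches Perez
  - book 2 (Northern Lights): author_id=2 -> matches King
  - book 3 (The Blue Door): author_id=3 -> matches Allen
  - book 4 (The Long Road): author_id=3 -> matches Allen
  - book 5 (Stone Bridges): author_id=2 -> matches King
  - book 6 (Quiet Streets): author_id=1 -> matches Perez
  - book 7 (The Glass Key): author_id=NULL, no match -> kept with NULL
  - book 8 (Distant Shores): author_id=2 -> matches King
All 8 rows appear; 1 has NULL author.

SQL:
SELECT a.title, b.name AS author
FROM books a
LEFT JOIN authors b ON a.author_id = b.id

Result:
title           | author
----------------+-------
Empty Rooms     | Perez 
Northern Lights | King  
The Blue Door   | Allen 
The Long Road   | Allen 
Stone Bridges   | King  
Quiet Streets   | Perez 
The Glass Key   | NULL  
Distant Shores  | King  


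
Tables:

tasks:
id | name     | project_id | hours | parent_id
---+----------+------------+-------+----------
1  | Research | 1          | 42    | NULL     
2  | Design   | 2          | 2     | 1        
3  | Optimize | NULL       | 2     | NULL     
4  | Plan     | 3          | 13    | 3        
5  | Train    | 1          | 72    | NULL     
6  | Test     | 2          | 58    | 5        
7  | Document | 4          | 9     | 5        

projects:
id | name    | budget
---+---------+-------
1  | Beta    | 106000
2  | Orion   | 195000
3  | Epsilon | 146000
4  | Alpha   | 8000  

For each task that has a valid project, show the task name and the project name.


INNER JOIN keeps only tasks rows whose project_id matches an id in projects. Walk through each task:
  - task 1 (Research): project_id=1 -> matches Beta
  - task 2 (Design): project_id=2 -> matches Orion
  - task 3 (Optimize): project_id=NULL, no match -> dropped
  - task 4 (Plan): project_id=3 -> matches Epsilon
  - task 5 (Train): project_id=1 -> matches Beta
  - task 6 (Test): project_id=2 -> matches Orion
  - task 7 (Document): project_id=4 -> matches Alpha
So 1 of 7 rows is dropped.

SQL:
SELECT a.name, b.name AS project
FROM tasks a
INNER JOIN projects b ON a.project_id = b.id

Result:
name     | project
---------+--------
Research | Beta   
Design   | Orion  
Plan     | Epsilon
Train    | Beta   
Test     | Orion  
Document | Alpha  


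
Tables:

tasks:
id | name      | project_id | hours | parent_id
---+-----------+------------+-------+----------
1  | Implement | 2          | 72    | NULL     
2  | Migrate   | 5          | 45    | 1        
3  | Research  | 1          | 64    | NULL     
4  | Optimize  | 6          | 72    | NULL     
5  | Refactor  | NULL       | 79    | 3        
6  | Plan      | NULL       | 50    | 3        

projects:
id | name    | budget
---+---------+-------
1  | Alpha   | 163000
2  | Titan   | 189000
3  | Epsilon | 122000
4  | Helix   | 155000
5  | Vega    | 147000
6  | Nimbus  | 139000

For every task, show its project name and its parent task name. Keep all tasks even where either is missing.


Two LEFT JOINs from the same base table tasks: one to projects via project_id, one to tasks itself via parent_id. Both are LEFT so every task is preserved.
Match against projects:
  - task 1 (Implement): project_id=2 -> matches Titan
  - task 2 (Migrate): project_id=5 -> matches Vega
  - task 3 (Research): project_id=1 -> matches Alpha
  - task 4 (Optimize): project_id=6 -> matches Nimbus
  - task 5 (Refactor): project_id=NULL, no match -> kept with NULL
  - task 6 (Plan): project_id=NULL, no match -> kept with NULL
Match against tasks (self):
  - task 1 (Implement): parent_id=NULL -> NULL
  - task 2 (Migrate): parent_id=1 -> Implement
  - task 3 (Research): parent_id=NULL -> NULL
  - task 4 (Optimize): parent_id=NULL -> NULL
  - task 5 (Refactor): parent_id=3 -> Research
  - task 6 (Plan): parent_id=3 -> Research

SQL:
SELECT a.name, b.name AS project, c.name AS parent
FROM tasks a
LEFT JOIN projects b ON a.project_id = b.id
LEFT JOIN tasks c ON a.parent_id = c.id

Result:
name      | project | parent   
----------+---------+----------
Implement | Titan   | NULL     
Migrate   | Vega    | Implement
Research  | Alpha   | NULL     
Optimize  | Nimbus  | NULL     
Refactor  | NULL    | Research 
Plan      | NULL    | Research 


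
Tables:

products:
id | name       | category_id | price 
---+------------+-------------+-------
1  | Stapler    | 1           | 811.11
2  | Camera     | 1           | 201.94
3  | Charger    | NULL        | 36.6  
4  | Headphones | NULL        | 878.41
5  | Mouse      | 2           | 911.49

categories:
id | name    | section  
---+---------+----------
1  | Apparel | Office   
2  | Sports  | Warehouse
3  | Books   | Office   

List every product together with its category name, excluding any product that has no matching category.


INNER JOIN keeps only products rows whose category_id matches an id in categories. Walk through each product:
  - product 1 (Stapler): category_id=1 -> matches Apparel
  - product 2 (Camera): category_id=1 -> matches Apparel
  - product 3 (Charger): category_id=NULL, no match -> dropped
  - product 4 (Headphones): category_id=NULL, no match -> dropped
  - product 5 (Mouse): category_id=2 -> matches Sports
So 2 of 5 rows are dropped.

SQL:
SELECT a.name, b.name AS category
FROM products a
INNER JOIN categories b ON a.category_id = b.id

Result:
name    | category
--------+---------
Stapler | Apparel 
Camera  | Apparel 
Mouse   | Sports  


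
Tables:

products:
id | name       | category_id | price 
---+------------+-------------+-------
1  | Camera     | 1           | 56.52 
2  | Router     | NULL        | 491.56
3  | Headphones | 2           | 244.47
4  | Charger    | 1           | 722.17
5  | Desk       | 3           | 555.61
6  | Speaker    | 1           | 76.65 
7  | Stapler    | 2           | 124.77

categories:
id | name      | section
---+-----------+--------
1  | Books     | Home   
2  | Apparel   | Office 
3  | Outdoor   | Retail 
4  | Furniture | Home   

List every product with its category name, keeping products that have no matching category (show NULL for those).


LEFT JOIN keeps every row from products (the left table); where category_id has no match in categories, the category columns become NULL. Walk through each product:
  - product 1 (Camera): category_id=1 -> matches Books
  - product 2 (Router): category_id=NULL, no match -> kept with NULL
  - product 3 (Headphones): category_id=2 -> matches Apparel
  - product 4 (Charger): category_id=1 -> matches Books
  - product 5 (Desk): category_id=3 -> matches Outdoor
  - product 6 (Speaker): category_id=1 -> matches Books
  - product 7 (Stapler): category_id=2 -> matches Apparel
All 7 rows appear; 1 has NULL category.

SQL:
SELECT a.name, b.name AS category
FROM products a
LEFT JOIN categories b ON a.category_id = b.id

Result:
name       | category
-----------+---------
Camera     | Books   
Router     | NULL    
Headphones | Apparel 
Charger    | Books   
Desk       | Outdoor 
Speaker    | Books   
Stapler    | Apparel 


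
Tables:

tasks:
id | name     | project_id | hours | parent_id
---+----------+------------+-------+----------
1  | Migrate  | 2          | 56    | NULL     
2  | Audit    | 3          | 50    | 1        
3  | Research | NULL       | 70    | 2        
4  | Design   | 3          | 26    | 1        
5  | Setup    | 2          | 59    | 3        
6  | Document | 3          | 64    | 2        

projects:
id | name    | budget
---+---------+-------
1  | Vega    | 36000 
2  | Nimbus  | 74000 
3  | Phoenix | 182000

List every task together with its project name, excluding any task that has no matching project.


INNER JOIN keeps only tasks rows whose project_id matches an id in projects. Walk through each task:
  - task 1 (Migrate): project_id=2 -> matches Nimbus
  - task 2 (Audit): project_id=3 -> matches Phoenix
  - task 3 (Research): project_id=NULL, no match -> dropped
  - task 4 (Design): project_id=3 -> matches Phoenix
  - task 5 (Setup): project_id=2 -> matches Nimbus
  - task 6 (Document): project_id=3 -> matches Phoenix
So 1 of 6 rows is dropped.

SQL:
SELECT a.name, b.name AS project
FROM tasks a
INNER JOIN projects b ON a.project_id = b.id

Result:
name     | project
---------+--------
Migrate  | Nimbus 
Audit    | Phoenix
Design   | Phoenix
Setup    | Nimbus 
Document | Phoenix


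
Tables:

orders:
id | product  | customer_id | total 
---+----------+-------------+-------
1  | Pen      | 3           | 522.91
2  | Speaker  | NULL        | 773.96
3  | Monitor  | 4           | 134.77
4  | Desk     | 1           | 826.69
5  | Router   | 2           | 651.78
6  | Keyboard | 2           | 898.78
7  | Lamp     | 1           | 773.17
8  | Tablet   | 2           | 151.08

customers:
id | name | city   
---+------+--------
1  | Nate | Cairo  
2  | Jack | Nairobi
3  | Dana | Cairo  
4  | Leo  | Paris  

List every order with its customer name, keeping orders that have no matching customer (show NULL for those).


LEFT JOIN keeps every row from orders (the left table); where customer_id has no match in customers, the customer columns become NULL. Walk through each order:
  - order 1 (Pen): customer_id=3 -> matches Dana
  - order 2 (Speaker): customer_id=NULL, no match -> kept with NULL
  - order 3 (Monitor): customer_id=4 -> matches Leo
  - order 4 (Desk): customer_id=1 -> matches Nate
  - order 5 (Router): customer_id=2 -> matches Jack
  - order 6 (Keyboard): customer_id=2 -> matches Jack
  - order 7 (Lamp): customer_id=1 -> matches Nate
  - order 8 (Tablet): customer_id=2 -> matches Jack
All 8 rows appear; 1 has NULL customer.

SQL:
SELECT a.product, b.name AS customer
FROM orders a
LEFT JOIN customers b ON a.customer_id = b.id

Result:
product  | customer
---------+---------
Pen      | Dana    
Speaker  | NULL    
Monitor  | Leo     
Desk     | Nate    
Router   | Jack    
Keyboard | Jack    
Lamp     | Nate    
Tablet   | Jack    


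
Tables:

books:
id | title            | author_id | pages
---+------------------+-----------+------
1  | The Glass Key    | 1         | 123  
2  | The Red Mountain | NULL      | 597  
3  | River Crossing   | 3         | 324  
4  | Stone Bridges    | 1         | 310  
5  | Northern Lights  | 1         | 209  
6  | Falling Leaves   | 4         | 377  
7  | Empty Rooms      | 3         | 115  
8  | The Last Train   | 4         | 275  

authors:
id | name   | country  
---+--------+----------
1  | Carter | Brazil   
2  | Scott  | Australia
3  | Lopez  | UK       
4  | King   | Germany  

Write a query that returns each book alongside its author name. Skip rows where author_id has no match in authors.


INNER JOIN keeps only books rows whose author_id matches an id in authors. Walk through each book:
  - book 1 (The Glass Key): author_id=1 -> matches Carter
  - book 2 (The Red Mountain): author_id=NULL, no match -> dropped
  - book 3 (River Crossing): author_id=3 -> matches Lopez
  - book 4 (Stone Bridges): author_id=1 -> matches Carter
  - book 5 (Northern Lights): author_id=1 -> matches Carter
  - book 6 (Falling Leaves): author_id=4 -> matches King
  - book 7 (Empty Rooms): author_id=3 -> matches Lopez
  - book 8 (The Last Train): author_id=4 -> matches King
So 1 of 8 rows is dropped.

SQL:
SELECT a.title, b.name AS author
FROM books a
INNER JOIN authors b ON a.author_id = b.id

Result:
title           | author
----------------+-------
The Glass Key   | Carter
River Crossing  | Lopez 
Stone Bridges   | Carter
Northern Lights | Carter
Falling Leaves  | King  
Empty Rooms     | Lopez 
The Last Train  | King  


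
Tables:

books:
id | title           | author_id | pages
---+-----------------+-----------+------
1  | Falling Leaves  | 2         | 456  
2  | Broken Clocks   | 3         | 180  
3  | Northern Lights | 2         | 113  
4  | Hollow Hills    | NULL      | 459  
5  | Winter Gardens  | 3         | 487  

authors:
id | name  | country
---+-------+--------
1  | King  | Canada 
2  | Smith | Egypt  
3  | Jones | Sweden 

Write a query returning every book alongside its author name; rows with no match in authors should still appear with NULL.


LEFT JOIN keeps every row from books (the left table); where author_id has no match in authors, the author columns become NULL. Walk through each book:
  - book 1 (Falling Leaves): author_id=2 -> matches Smith
  - book 2 (Broken Clocks): author_id=3 -> matches Jones
  - book 3 (Northern Lights): author_id=2 -> matches Smith
  - book 4 (Hollow Hills): author_id=NULL, no match -> kept with NULL
  - book 5 (Winter Gardens): author_id=3 -> matches Jones
All 5 rows appear; 1 has NULL author.

SQL:
SELECT a.title, b.name AS author
FROM books a
LEFT JOIN authors b ON a.author_id = b.id

Result:
title           | author
----------------+-------
Falling Leaves  | Smith 
Broken Clocks   | Jones 
Northern Lights | Smith 
Hollow Hills    | NULL  
Winter Gardens  | Jones 


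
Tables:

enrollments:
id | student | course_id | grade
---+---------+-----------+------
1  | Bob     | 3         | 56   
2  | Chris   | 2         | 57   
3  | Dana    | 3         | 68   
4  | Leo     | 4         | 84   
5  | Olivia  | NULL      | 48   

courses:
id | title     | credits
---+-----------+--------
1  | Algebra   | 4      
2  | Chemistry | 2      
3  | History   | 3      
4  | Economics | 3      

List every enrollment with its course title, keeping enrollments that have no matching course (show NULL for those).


LEFT JOIN keeps every row from enrollments (the left table); where course_id has no match in courses, the course columns become NULL. Walk through each enrollment:
  - enrollment 1 (Bob): course_id=3 -> matches History
  - enrollment 2 (Chris): course_id=2 -> matches Chemistry
  - enrollment 3 (Dana): course_id=3 -> matches History
  - enrollment 4 (Leo): course_id=4 -> matches Economics
  - enrollment 5 (Olivia): course_id=NULL, no match -> kept with NULL
All 5 rows appear; 1 has NULL course.

SQL:
SELECT a.student, b.title AS course
FROM enrollments a
LEFT JOIN courses b ON a.course_id = b.id

Result:
student | course   
--------+----------
Bob     | History  
Chris   | Chemistry
Dana    | History  
Leo     | Economics
Olivia  | NULL     


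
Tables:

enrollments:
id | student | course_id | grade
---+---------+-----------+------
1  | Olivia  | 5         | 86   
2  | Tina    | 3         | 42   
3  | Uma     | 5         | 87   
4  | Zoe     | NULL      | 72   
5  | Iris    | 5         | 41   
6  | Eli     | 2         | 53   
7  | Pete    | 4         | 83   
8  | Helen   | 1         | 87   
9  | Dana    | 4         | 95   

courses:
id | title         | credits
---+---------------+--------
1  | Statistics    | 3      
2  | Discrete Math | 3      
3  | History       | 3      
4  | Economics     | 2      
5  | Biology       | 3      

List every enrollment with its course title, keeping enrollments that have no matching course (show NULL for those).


LEFT JOIN keeps every row from enrollments (the left table); where course_id has no match in courses, the course columns become NULL. Walk through each enrollment:
  - enrollment 1 (Olivia): course_id=5 -> matches Biology
  - enrollment 2 (Tina): course_id=3 -> matches History
  - enrollment 3 (Uma): course_id=5 -> matches Biology
  - enrollment 4 (Zoe): course_id=NULL, no match -> kept with NULL
  - enrollment 5 (Iris): course_id=5 -> matches Biology
  - enrollment 6 (Eli): course_id=2 -> matches Discrete Math
  - enrollment 7 (Pete): course_id=4 -> matches Economics
  - enrollment 8 (Helen): course_id=1 -> matches Statistics
  - enrollment 9 (Dana): course_id=4 -> matches Economics
All 9 rows appear; 1 has NULL course.

SQL:
SELECT a.student, b.title AS course
FROM enrollments a
LEFT JOIN courses b ON a.course_id = b.id

Result:
student | course       
--------+--------------
Olivia  | Biology      
Tina    | History      
Uma     | Biology      
Zoe     | NULL         
Iris    | Biology      
Eli     | Discrete Math
Pete    | Economics    
Helen   | Statistics   
Dana    | Economics    


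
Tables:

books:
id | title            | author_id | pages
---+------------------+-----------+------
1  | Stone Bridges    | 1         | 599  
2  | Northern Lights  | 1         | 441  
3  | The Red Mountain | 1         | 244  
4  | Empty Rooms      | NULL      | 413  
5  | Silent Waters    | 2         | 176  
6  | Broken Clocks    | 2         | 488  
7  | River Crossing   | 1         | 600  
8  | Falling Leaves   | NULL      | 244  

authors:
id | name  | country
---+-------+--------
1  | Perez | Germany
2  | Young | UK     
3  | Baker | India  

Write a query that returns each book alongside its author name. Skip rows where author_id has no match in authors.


INNER JOIN keeps only books rows whose author_id matches an id in authors. Walk through each book:
  - book 1 (Stone Bridges): author_id=1 -> matches Perez
  - book 2 (Northern Lights): author_id=1 -> matches Perez
  - book 3 (The Red Mountain): author_id=1 -> matches Perez
  - book 4 (Empty Rooms): author_id=NULL, no match -> dropped
  - book 5 (Silent Waters): author_id=2 -> matches Young
  - book 6 (Broken Clocks): author_id=2 -> matches Young
  - book 7 (River Crossing): author_id=1 -> matches Perez
  - book 8 (Falling Leaves): author_id=NULL, no match -> dropped
So 2 of 8 rows are dropped.

SQL:
SELECT a.title, b.name AS author
FROM books a
INNER JOIN authors b ON a.author_id = b.id

Result:
title            | author
-----------------+-------
Stone Bridges    | Perez 
Northern Lights  | Perez 
The Red Mountain | Perez 
Silent Waters    | Young 
Broken Clocks    | Young 
River Crossing   | Perez 


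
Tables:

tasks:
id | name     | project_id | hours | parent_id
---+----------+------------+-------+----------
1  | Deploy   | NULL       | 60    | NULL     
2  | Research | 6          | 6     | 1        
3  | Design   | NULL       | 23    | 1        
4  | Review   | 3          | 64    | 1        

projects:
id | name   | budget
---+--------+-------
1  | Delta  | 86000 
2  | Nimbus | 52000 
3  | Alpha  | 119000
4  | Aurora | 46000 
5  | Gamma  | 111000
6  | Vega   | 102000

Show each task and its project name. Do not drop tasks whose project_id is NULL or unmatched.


LEFT JOIN keeps every row from tasks (the left table); where project_id has no match in projects, the project columns become NULL. Walk through each task:
  - task 1 (Deploy): project_id=NULL, no match -> kept with NULL
  - task 2 (Research): project_id=6 -> matches Vega
  - task 3 (Design): project_id=NULL, no match -> kept with NULL
  - task 4 (Review): project_id=3 -> matches Alpha
All 4 rows appear; 2 have NULL project.

SQL:
SELECT a.name, b.name AS project
FROM tasks a
LEFT JOIN projects b ON a.project_id = b.id

Result:
name     | project
---------+--------
Deploy   | NULL   
Research | Vega   
Design   | NULL   
Review   | Alpha  


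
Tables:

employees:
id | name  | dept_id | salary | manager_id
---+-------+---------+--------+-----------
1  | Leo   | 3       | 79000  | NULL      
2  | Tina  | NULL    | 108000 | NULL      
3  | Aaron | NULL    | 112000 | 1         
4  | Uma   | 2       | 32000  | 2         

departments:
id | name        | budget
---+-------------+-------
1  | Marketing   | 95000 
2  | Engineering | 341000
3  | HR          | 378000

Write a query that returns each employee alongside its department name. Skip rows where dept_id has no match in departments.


INNER JOIN keeps only employees rows whose dept_id matches an id in departments. Walk through each employee:
  - employee 1 (Leo): dept_id=3 -> matches HR
  - employee 2 (Tina): dept_id=NULL, no match -> dropped
  - employee 3 (Aaron): dept_id=NULL, no match -> dropped
  - employee 4 (Uma): dept_id=2 -> matches Engineering
So 2 of 4 rows are dropped.

SQL:
SELECT a.name, b.name AS department
FROM employees a
INNER JOIN departments b ON a.dept_id = b.id

Result:
name | department 
-----+------------
Leo  | HR         
Uma  | Engineering


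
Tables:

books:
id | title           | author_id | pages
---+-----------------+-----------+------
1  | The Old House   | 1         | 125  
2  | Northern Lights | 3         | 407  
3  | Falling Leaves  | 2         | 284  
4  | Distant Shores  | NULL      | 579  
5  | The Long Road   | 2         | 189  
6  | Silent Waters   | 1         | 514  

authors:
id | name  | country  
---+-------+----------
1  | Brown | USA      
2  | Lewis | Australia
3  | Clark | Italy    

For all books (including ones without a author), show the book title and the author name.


LEFT JOIN keeps every row from books (the left table); where author_id has no match in authors, the author columns become NULL. Walk through each book:
  - book 1 (The Old House): author_id=1 -> matches Brown
  - book 2 (Northern Lights): author_id=3 -> matches Clark
  - book 3 (Falling Leaves): author_id=2 -> matches Lewis
  - book 4 (Distant Shores): author_id=NULL, no match -> kept with NULL
  - book 5 (The Long Road): author_id=2 -> matches Lewis
  - book 6 (Silent Waters): author_id=1 -> matches Brown
All 6 rows appear; 1 has NULL author.

SQL:
SELECT a.title, b.name AS author
FROM books a
LEFT JOIN authors b ON a.author_id = b.id

Result:
title           | author
----------------+-------
The Old House   | Brown 
Northern Lights | Clark 
Falling Leaves  | Lewis 
Distant Shores  | NULL  
The Long Road   | Lewis 
Silent Waters   | Brown 


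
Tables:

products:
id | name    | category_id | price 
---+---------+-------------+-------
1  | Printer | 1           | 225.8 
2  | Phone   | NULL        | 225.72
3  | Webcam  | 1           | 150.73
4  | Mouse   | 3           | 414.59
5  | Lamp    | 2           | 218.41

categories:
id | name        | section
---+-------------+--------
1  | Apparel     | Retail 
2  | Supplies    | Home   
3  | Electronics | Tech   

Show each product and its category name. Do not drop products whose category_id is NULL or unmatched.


LEFT JOIN keeps every row from products (the left table); where category_id has no match in categories, the category columns become NULL. Walk through each product:
  - product 1 (Printer): category_id=1 -> matches Apparel
  - product 2 (Phone): category_id=NULL, no match -> kept with NULL
  - product 3 (Webcam): category_id=1 -> matches Apparel
  - product 4 (Mouse): category_id=3 -> matches Electronics
  - product 5 (Lamp): category_id=2 -> matches Supplies
All 5 rows appear; 1 has NULL category.

SQL:
SELECT a.name, b.name AS category
FROM products a
LEFT JOIN categories b ON a.category_id = b.id

Result:
name    | category   
--------+------------
Printer | Apparel    
Phone   | NULL       
Webcam  | Apparel    
Mouse   | Electronics
Lamp    | Supplies   


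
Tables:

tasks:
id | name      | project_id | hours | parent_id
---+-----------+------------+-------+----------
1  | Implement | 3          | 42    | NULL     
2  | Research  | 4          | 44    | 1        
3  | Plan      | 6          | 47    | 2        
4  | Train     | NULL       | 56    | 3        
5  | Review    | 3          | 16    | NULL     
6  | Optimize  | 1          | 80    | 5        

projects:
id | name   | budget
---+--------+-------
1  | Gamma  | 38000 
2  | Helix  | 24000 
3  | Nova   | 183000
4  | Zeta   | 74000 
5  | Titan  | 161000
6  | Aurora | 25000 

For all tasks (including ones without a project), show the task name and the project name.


LEFT JOIN keeps every row from tasks (the left table); where project_id has no match in projects, the project columns become NULL. Walk through each task:
  - task 1 (Implement): project_id=3 -> matches Nova
  - task 2 (Research): project_id=4 -> matches Zeta
  - task 3 (Plan): project_id=6 -> matches Aurora
  - task 4 (Train): project_id=NULL, no match -> kept with NULL
  - task 5 (Review): project_id=3 -> matches Nova
  - task 6 (Optimize): project_id=1 -> matches Gamma
All 6 rows appear; 1 has NULL project.

SQL:
SELECT a.name, b.name AS project
FROM tasks a
LEFT JOIN projects b ON a.project_id = b.id

Result:
name      | project
----------+--------
Implement | Nova   
Research  | Zeta   
Plan      | Aurora 
Train     | NULL   
Review    | Nova   
Optimize  | Gamma  
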